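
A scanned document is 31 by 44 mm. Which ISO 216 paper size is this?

B10 (31 × 44 mm)

Aspect ratio 44/31 ≈ 1.419 — close to the ISO √2 ≈ 1.414.
In the B-series (B0 = 1000 × 1414 mm): B10 = 31 × 44 mm.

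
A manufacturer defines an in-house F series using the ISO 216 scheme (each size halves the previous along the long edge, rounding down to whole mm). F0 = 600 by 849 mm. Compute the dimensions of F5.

106 × 150 mm

F1: ⌊849/2⌋ × 600 = 424 × 600 mm
F2: ⌊600/2⌋ × 424 = 300 × 424 mm
F3: ⌊424/2⌋ × 300 = 212 × 300 mm
F4: ⌊300/2⌋ × 212 = 150 × 212 mm
F5: ⌊212/2⌋ × 150 = 106 × 150 mm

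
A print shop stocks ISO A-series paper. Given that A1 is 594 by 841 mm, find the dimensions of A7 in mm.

74 × 105 mm

A2: ⌊841/2⌋ × 594 = 420 × 594 mm
A3: ⌊594/2⌋ × 420 = 297 × 420 mm
A4: ⌊420/2⌋ × 297 = 210 × 297 mm
A5: ⌊297/2⌋ × 210 = 148 × 210 mm
A6: ⌊210/2⌋ × 148 = 105 × 148 mm
A7: ⌊148/2⌋ × 105 = 74 × 105 mm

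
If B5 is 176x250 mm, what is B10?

31 × 44 mm

B6: ⌊250/2⌋ × 176 = 125 × 176 mm
B7: ⌊176/2⌋ × 125 = 88 × 125 mm
B8: ⌊125/2⌋ × 88 = 62 × 88 mm
B9: ⌊88/2⌋ × 62 = 44 × 62 mm
B10: ⌊62/2⌋ × 44 = 31 × 44 mm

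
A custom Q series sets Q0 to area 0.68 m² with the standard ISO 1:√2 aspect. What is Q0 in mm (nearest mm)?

Let the short side be w mm. Then w · w√2 = 0.68 m² = 680,000 mm².
w² = 680,000/√2, so w ≈ 693.4 mm; long side = w√2 ≈ 980.6 mm.

693 × 981 mm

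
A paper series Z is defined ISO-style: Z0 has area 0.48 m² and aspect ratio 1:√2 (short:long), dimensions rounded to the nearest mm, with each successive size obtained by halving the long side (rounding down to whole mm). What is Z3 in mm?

Let Z0's short side be w mm. w · w√2 = 0.48 m² = 480,000 mm², so w ≈ 582.6 mm and w√2 ≈ 823.9 mm → Z0 = 583 × 824 mm.
Z1: ⌊824/2⌋ × 583 = 412 × 583 mm
Z2: ⌊583/2⌋ × 412 = 291 × 412 mm
Z3: ⌊412/2⌋ × 291 = 206 × 291 mm

206 × 291 mm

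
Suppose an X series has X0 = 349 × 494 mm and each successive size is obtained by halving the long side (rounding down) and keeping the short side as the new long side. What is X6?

X1: ⌊494/2⌋ × 349 = 247 × 349 mm
X2: ⌊349/2⌋ × 247 = 174 × 247 mm
X3: ⌊247/2⌋ × 174 = 123 × 174 mm
X4: ⌊174/2⌋ × 123 = 87 × 123 mm
X5: ⌊123/2⌋ × 87 = 61 × 87 mm
X6: ⌊87/2⌋ × 61 = 43 × 61 mm

43 × 61 mm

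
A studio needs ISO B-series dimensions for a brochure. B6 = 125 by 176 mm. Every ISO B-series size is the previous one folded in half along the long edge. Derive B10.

B7: ⌊176/2⌋ × 125 = 88 × 125 mm
B8: ⌊125/2⌋ × 88 = 62 × 88 mm
B9: ⌊88/2⌋ × 62 = 44 × 62 mm
B10: ⌊62/2⌋ × 44 = 31 × 44 mm

31 × 44 mm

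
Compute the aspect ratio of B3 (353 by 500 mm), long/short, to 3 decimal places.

1.416

500 / 353 = 1.416
ISO 216 targets √2 ≈ 1.414; the +0.002 deviation is from mm rounding.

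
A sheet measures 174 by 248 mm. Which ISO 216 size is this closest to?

B5 (176 × 250 mm)

Aspect ratio 248/174 ≈ 1.425 — close to the ISO √2 ≈ 1.414.
In the B-series (B0 = 1000 × 1414 mm): B5 = 176 × 250 mm.
Off by 4 mm total — nearest standard size.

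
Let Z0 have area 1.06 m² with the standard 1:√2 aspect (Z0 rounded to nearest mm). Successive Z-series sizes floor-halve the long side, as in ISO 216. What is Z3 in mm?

Let Z0's short side be w mm. w · w√2 = 1.06 m² = 1,060,000 mm², so w ≈ 865.8 mm and w√2 ≈ 1224.4 mm → Z0 = 866 × 1224 mm.
Z1: ⌊1224/2⌋ × 866 = 612 × 866 mm
Z2: ⌊866/2⌋ × 612 = 433 × 612 mm
Z3: ⌊612/2⌋ × 433 = 306 × 433 mm

306 × 433 mm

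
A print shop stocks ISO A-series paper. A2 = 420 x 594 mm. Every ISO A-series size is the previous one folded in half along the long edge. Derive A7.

74 × 105 mm

A3: ⌊594/2⌋ × 420 = 297 × 420 mm
A4: ⌊420/2⌋ × 297 = 210 × 297 mm
A5: ⌊297/2⌋ × 210 = 148 × 210 mm
A6: ⌊210/2⌋ × 148 = 105 × 148 mm
A7: ⌊148/2⌋ × 105 = 74 × 105 mm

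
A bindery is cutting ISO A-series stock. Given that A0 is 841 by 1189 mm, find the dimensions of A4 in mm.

210 × 297 mm

A1: ⌊1189/2⌋ × 841 = 594 × 841 mm
A2: ⌊841/2⌋ × 594 = 420 × 594 mm
A3: ⌊594/2⌋ × 420 = 297 × 420 mm
A4: ⌊420/2⌋ × 297 = 210 × 297 mm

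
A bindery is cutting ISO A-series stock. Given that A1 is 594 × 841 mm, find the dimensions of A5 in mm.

148 × 210 mm

A2: ⌊841/2⌋ × 594 = 420 × 594 mm
A3: ⌊594/2⌋ × 420 = 297 × 420 mm
A4: ⌊420/2⌋ × 297 = 210 × 297 mm
A5: ⌊297/2⌋ × 210 = 148 × 210 mm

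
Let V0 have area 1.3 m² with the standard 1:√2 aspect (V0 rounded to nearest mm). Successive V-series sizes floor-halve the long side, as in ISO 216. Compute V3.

Let V0's short side be w mm. w · w√2 = 1.3 m² = 1,300,000 mm², so w ≈ 958.8 mm and w√2 ≈ 1355.9 mm → V0 = 959 × 1356 mm.
V1: ⌊1356/2⌋ × 959 = 678 × 959 mm
V2: ⌊959/2⌋ × 678 = 479 × 678 mm
V3: ⌊678/2⌋ × 479 = 339 × 479 mm

339 × 479 mm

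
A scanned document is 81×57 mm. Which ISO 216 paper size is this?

Aspect ratio 81/57 ≈ 1.421 — close to the ISO √2 ≈ 1.414.
In the C-series (envelope sizes, between A and B): C8 = 57 × 81 mm.

C8 (57 × 81 mm)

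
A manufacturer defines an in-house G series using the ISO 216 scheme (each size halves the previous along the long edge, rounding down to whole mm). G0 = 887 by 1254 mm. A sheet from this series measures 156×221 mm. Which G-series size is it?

G0: 887 × 1254 mm
G1: 627 × 887 mm
G2: 443 × 627 mm
G3: 313 × 443 mm
G4: 221 × 313 mm
G5: 156 × 221 mm
G6: 110 × 156 mm
→ matches G5.

G5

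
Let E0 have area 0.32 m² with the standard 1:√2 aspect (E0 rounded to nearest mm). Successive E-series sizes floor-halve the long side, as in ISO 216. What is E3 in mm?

168 × 238 mm

Let E0's short side be w mm. w · w√2 = 0.32 m² = 320,000 mm², so w ≈ 475.7 mm and w√2 ≈ 672.7 mm → E0 = 476 × 673 mm.
E1: ⌊673/2⌋ × 476 = 336 × 476 mm
E2: ⌊476/2⌋ × 336 = 238 × 336 mm
E3: ⌊336/2⌋ × 238 = 168 × 238 mm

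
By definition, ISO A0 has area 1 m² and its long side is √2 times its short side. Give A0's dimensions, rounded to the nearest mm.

Let the short side be w mm. Then the long side is w√2 and w · w√2 = 10⁶ mm².
w² = 10⁶/√2, so w = 1000 / 2^(1/4) ≈ 840.9 mm; long side = 1000 · 2^(1/4) ≈ 1189.2 mm.

841 × 1189 mm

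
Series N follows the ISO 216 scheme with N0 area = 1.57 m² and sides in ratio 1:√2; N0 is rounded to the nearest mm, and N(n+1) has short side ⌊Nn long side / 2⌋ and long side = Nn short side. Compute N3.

Let N0's short side be w mm. w · w√2 = 1.57 m² = 1,570,000 mm², so w ≈ 1053.6 mm and w√2 ≈ 1490.1 mm → N0 = 1054 × 1490 mm.
N1: ⌊1490/2⌋ × 1054 = 745 × 1054 mm
N2: ⌊1054/2⌋ × 745 = 527 × 745 mm
N3: ⌊745/2⌋ × 527 = 372 × 527 mm

372 × 527 mm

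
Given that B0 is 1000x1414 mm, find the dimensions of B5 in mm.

B1: ⌊1414/2⌋ × 1000 = 707 × 1000 mm
B2: ⌊1000/2⌋ × 707 = 500 × 707 mm
B3: ⌊707/2⌋ × 500 = 353 × 500 mm
B4: ⌊500/2⌋ × 353 = 250 × 353 mm
B5: ⌊353/2⌋ × 250 = 176 × 250 mm

176 × 250 mm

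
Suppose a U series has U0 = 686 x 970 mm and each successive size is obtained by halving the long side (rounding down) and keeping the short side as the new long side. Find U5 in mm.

U1: ⌊970/2⌋ × 686 = 485 × 686 mm
U2: ⌊686/2⌋ × 485 = 343 × 485 mm
U3: ⌊485/2⌋ × 343 = 242 × 343 mm
U4: ⌊343/2⌋ × 242 = 171 × 242 mm
U5: ⌊242/2⌋ × 171 = 121 × 171 mm

121 × 171 mm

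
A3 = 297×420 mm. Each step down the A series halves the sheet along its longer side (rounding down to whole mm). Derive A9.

A4: ⌊420/2⌋ × 297 = 210 × 297 mm
A5: ⌊297/2⌋ × 210 = 148 × 210 mm
A6: ⌊210/2⌋ × 148 = 105 × 148 mm
A7: ⌊148/2⌋ × 105 = 74 × 105 mm
A8: ⌊105/2⌋ × 74 = 52 × 74 mm
A9: ⌊74/2⌋ × 52 = 37 × 52 mm

37 × 52 mm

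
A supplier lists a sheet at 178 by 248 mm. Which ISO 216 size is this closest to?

Aspect ratio 248/178 ≈ 1.393 (ISO target is √2 ≈ 1.414).
In the B-series (B0 = 1000 × 1414 mm): B5 = 176 × 250 mm.
Off by 4 mm total — nearest standard size.

B5 (176 × 250 mm)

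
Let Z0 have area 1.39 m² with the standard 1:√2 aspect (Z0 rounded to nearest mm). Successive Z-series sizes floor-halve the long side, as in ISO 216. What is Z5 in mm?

175 × 247 mm

Let Z0's short side be w mm. w · w√2 = 1.39 m² = 1,390,000 mm², so w ≈ 991.4 mm and w√2 ≈ 1402.1 mm → Z0 = 991 × 1402 mm.
Z1: ⌊1402/2⌋ × 991 = 701 × 991 mm
Z2: ⌊991/2⌋ × 701 = 495 × 701 mm
Z3: ⌊701/2⌋ × 495 = 350 × 495 mm
Z4: ⌊495/2⌋ × 350 = 247 × 350 mm
Z5: ⌊350/2⌋ × 247 = 175 × 247 mm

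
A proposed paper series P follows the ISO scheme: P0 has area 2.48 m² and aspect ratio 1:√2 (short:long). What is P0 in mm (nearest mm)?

1324 × 1873 mm

Let the short side be w mm. Then w · w√2 = 2.48 m² = 2,480,000 mm².
w² = 2,480,000/√2, so w ≈ 1324.2 mm; long side = w√2 ≈ 1872.8 mm.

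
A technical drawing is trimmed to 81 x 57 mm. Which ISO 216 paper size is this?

Aspect ratio 81/57 ≈ 1.421 — close to the ISO √2 ≈ 1.414.
In the C-series (envelope sizes, between A and B): C8 = 57 × 81 mm.

C8 (57 × 81 mm)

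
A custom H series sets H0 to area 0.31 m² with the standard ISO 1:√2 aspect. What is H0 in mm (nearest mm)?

Let the short side be w mm. Then w · w√2 = 0.31 m² = 310,000 mm².
w² = 310,000/√2, so w ≈ 468.2 mm; long side = w√2 ≈ 662.1 mm.

468 × 662 mm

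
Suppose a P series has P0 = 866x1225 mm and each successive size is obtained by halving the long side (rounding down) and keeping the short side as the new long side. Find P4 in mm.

P1: ⌊1225/2⌋ × 866 = 612 × 866 mm
P2: ⌊866/2⌋ × 612 = 433 × 612 mm
P3: ⌊612/2⌋ × 433 = 306 × 433 mm
P4: ⌊433/2⌋ × 306 = 216 × 306 mm

216 × 306 mm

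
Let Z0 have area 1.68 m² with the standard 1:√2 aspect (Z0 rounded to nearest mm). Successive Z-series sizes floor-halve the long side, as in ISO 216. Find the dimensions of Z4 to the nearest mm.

272 × 385 mm

Let Z0's short side be w mm. w · w√2 = 1.68 m² = 1,680,000 mm², so w ≈ 1089.9 mm and w√2 ≈ 1541.4 mm → Z0 = 1090 × 1541 mm.
Z1: ⌊1541/2⌋ × 1090 = 770 × 1090 mm
Z2: ⌊1090/2⌋ × 770 = 545 × 770 mm
Z3: ⌊770/2⌋ × 545 = 385 × 545 mm
Z4: ⌊545/2⌋ × 385 = 272 × 385 mm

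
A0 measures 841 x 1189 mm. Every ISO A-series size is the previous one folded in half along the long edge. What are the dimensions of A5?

A1: ⌊1189/2⌋ × 841 = 594 × 841 mm
A2: ⌊841/2⌋ × 594 = 420 × 594 mm
A3: ⌊594/2⌋ × 420 = 297 × 420 mm
A4: ⌊420/2⌋ × 297 = 210 × 297 mm
A5: ⌊297/2⌋ × 210 = 148 × 210 mm

148 × 210 mm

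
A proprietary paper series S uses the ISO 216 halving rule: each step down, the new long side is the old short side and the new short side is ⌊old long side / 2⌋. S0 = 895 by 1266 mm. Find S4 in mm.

223 × 316 mm

S1 = 633 × 895 mm (from S0 by 1 halving).
S2: ⌊895/2⌋ × 633 = 447 × 633 mm
S3: ⌊633/2⌋ × 447 = 316 × 447 mm
S4: ⌊447/2⌋ × 316 = 223 × 316 mm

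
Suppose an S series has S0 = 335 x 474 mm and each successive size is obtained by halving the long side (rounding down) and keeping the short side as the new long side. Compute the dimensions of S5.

59 × 83 mm

S1 = 237 × 335 mm (from S0 by 1 halving).
S2: ⌊335/2⌋ × 237 = 167 × 237 mm
S3: ⌊237/2⌋ × 167 = 118 × 167 mm
S4: ⌊167/2⌋ × 118 = 83 × 118 mm
S5: ⌊118/2⌋ × 83 = 59 × 83 mm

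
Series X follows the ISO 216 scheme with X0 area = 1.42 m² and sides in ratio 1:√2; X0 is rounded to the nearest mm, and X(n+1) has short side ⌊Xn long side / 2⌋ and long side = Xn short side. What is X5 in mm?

Let X0's short side be w mm. w · w√2 = 1.42 m² = 1,420,000 mm², so w ≈ 1002.0 mm and w√2 ≈ 1417.1 mm → X0 = 1002 × 1417 mm.
X1: ⌊1417/2⌋ × 1002 = 708 × 1002 mm
X2: ⌊1002/2⌋ × 708 = 501 × 708 mm
X3: ⌊708/2⌋ × 501 = 354 × 501 mm
X4: ⌊501/2⌋ × 354 = 250 × 354 mm
X5: ⌊354/2⌋ × 250 = 177 × 250 mm

177 × 250 mm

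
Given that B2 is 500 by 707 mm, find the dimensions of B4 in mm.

250 × 353 mm

B3: ⌊707/2⌋ × 500 = 353 × 500 mm
B4: ⌊500/2⌋ × 353 = 250 × 353 mm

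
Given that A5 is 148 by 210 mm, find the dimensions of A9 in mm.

37 × 52 mm

A6: ⌊210/2⌋ × 148 = 105 × 148 mm
A7: ⌊148/2⌋ × 105 = 74 × 105 mm
A8: ⌊105/2⌋ × 74 = 52 × 74 mm
A9: ⌊74/2⌋ × 52 = 37 × 52 mm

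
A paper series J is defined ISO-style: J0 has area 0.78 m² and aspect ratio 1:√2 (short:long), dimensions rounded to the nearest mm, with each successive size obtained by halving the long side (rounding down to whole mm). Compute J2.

Let J0's short side be w mm. w · w√2 = 0.78 m² = 780,000 mm², so w ≈ 742.7 mm and w√2 ≈ 1050.3 mm → J0 = 743 × 1050 mm.
J1: ⌊1050/2⌋ × 743 = 525 × 743 mm
J2: ⌊743/2⌋ × 525 = 371 × 525 mm

371 × 525 mm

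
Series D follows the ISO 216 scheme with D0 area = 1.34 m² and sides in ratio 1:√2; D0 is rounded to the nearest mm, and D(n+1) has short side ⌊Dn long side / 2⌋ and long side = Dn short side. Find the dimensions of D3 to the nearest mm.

Let D0's short side be w mm. w · w√2 = 1.34 m² = 1,340,000 mm², so w ≈ 973.4 mm and w√2 ≈ 1376.6 mm → D0 = 973 × 1377 mm.
D1: ⌊1377/2⌋ × 973 = 688 × 973 mm
D2: ⌊973/2⌋ × 688 = 486 × 688 mm
D3: ⌊688/2⌋ × 486 = 344 × 486 mm

344 × 486 mm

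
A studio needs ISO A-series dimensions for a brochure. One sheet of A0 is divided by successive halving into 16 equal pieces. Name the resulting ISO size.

16 = 2^4, so 4 halving steps.
A0 → A1 → … → A4 after 4 steps.

A4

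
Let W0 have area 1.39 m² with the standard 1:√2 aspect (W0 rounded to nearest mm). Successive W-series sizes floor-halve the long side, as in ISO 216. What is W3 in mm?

Let W0's short side be w mm. w · w√2 = 1.39 m² = 1,390,000 mm², so w ≈ 991.4 mm and w√2 ≈ 1402.1 mm → W0 = 991 × 1402 mm.
W1: ⌊1402/2⌋ × 991 = 701 × 991 mm
W2: ⌊991/2⌋ × 701 = 495 × 701 mm
W3: ⌊701/2⌋ × 495 = 350 × 495 mm

350 × 495 mm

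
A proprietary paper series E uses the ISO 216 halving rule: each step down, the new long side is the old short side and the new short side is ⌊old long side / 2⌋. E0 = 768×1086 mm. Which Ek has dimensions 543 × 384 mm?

E0: 768 × 1086 mm
E1: 543 × 768 mm
E2: 384 × 543 mm
E3: 271 × 384 mm
→ matches E2.

E2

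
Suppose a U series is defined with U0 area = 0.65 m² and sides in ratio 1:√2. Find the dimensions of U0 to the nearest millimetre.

Let the short side be w mm. Then w · w√2 = 0.65 m² = 650,000 mm².
w² = 650,000/√2, so w ≈ 678.0 mm; long side = w√2 ≈ 958.8 mm.

678 × 959 mm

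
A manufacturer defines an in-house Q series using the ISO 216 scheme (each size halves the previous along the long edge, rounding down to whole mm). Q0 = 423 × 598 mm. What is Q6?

52 × 74 mm

Q1: ⌊598/2⌋ × 423 = 299 × 423 mm
Q2: ⌊423/2⌋ × 299 = 211 × 299 mm
Q3: ⌊299/2⌋ × 211 = 149 × 211 mm
Q4: ⌊211/2⌋ × 149 = 105 × 149 mm
Q5: ⌊149/2⌋ × 105 = 74 × 105 mm
Q6: ⌊105/2⌋ × 74 = 52 × 74 mm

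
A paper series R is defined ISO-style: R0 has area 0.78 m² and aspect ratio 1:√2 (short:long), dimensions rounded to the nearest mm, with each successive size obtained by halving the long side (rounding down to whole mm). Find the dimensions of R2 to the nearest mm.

371 × 525 mm

Let R0's short side be w mm. w · w√2 = 0.78 m² = 780,000 mm², so w ≈ 742.7 mm and w√2 ≈ 1050.3 mm → R0 = 743 × 1050 mm.
R1: ⌊1050/2⌋ × 743 = 525 × 743 mm
R2: ⌊743/2⌋ × 525 = 371 × 525 mm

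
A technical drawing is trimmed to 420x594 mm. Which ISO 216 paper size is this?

A2 (420 × 594 mm)

Aspect ratio 594/420 ≈ 1.414 — close to the ISO √2 ≈ 1.414.
In the A-series (A0 area = 1 m²): A2 = 420 × 594 mm.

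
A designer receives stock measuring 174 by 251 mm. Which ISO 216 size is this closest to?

B5 (176 × 250 mm)

Aspect ratio 251/174 ≈ 1.443 (ISO target is √2 ≈ 1.414).
In the B-series (B0 = 1000 × 1414 mm): B5 = 176 × 250 mm.
Off by 3 mm total — nearest standard size.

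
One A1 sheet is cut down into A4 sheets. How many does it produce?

Each ISO step halves the sheet: 1 × A1 → 2 × A2 → 4 × A3 → 8 × A4
From A1 to A4 is 3 halving steps: 2^3 = 8.

8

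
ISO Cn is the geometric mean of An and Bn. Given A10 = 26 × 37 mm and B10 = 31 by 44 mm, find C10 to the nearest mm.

Short side: √(26 · 31) = √806 ≈ 28.4 → 28 mm
Long side: √(37 · 44) = √1628 ≈ 40.3 → 40 mm

28 × 40 mm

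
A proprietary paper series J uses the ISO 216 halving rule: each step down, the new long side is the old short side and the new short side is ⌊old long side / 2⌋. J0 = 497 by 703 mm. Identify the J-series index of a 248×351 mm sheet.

J0: 497 × 703 mm
J1: 351 × 497 mm
J2: 248 × 351 mm
J3: 175 × 248 mm
→ matches J2.

J2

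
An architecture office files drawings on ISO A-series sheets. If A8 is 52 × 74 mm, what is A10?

26 × 37 mm

A9: ⌊74/2⌋ × 52 = 37 × 52 mm
A10: ⌊52/2⌋ × 37 = 26 × 37 mm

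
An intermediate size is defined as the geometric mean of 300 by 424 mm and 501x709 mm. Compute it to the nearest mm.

Short side: √(300 · 501) = √150300 ≈ 387.7 → 388 mm
Long side: √(424 · 709) = √300616 ≈ 548.3 → 548 mm

388 × 548 mm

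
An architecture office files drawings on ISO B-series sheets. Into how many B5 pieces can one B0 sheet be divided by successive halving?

Each ISO step halves the sheet: 1 × B0 → 2 × B1 → 4 × B2 → 8 × B3 → …
From B0 to B5 is 5 halving steps: 2^5 = 32.

32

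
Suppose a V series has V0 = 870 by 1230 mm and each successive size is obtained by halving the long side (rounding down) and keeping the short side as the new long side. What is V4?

V1 = 615 × 870 mm (from V0 by 1 halving).
V2: ⌊870/2⌋ × 615 = 435 × 615 mm
V3: ⌊615/2⌋ × 435 = 307 × 435 mm
V4: ⌊435/2⌋ × 307 = 217 × 307 mm

217 × 307 mm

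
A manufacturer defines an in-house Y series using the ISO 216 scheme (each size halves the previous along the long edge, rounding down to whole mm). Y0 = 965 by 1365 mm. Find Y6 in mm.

Y1: ⌊1365/2⌋ × 965 = 682 × 965 mm
Y2: ⌊965/2⌋ × 682 = 482 × 682 mm
Y3: ⌊682/2⌋ × 482 = 341 × 482 mm
Y4: ⌊482/2⌋ × 341 = 241 × 341 mm
Y5: ⌊341/2⌋ × 241 = 170 × 241 mm
Y6: ⌊241/2⌋ × 170 = 120 × 170 mm

120 × 170 mm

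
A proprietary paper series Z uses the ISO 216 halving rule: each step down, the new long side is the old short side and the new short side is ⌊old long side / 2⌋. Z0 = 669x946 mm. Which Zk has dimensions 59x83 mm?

Z7

Z0: 669 × 946 mm
Z1: 473 × 669 mm
Z2: 334 × 473 mm
Z3: 236 × 334 mm
Z4: 167 × 236 mm
Z5: 118 × 167 mm
Z6: 83 × 118 mm
Z7: 59 × 83 mm
Z8: 41 × 59 mm
→ matches Z7.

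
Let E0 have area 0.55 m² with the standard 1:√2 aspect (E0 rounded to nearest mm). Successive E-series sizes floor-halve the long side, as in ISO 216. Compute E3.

220 × 312 mm

Let E0's short side be w mm. w · w√2 = 0.55 m² = 550,000 mm², so w ≈ 623.6 mm and w√2 ≈ 881.9 mm → E0 = 624 × 882 mm.
E1: ⌊882/2⌋ × 624 = 441 × 624 mm
E2: ⌊624/2⌋ × 441 = 312 × 441 mm
E3: ⌊441/2⌋ × 312 = 220 × 312 mm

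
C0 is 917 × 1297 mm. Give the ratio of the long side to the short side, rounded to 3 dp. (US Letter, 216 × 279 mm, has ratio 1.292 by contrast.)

1.414

1297 / 917 = 1.414
Matches √2 ≈ 1.414 — the ISO 216 defining ratio.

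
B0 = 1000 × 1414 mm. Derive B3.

353 × 500 mm

B1: ⌊1414/2⌋ × 1000 = 707 × 1000 mm
B2: ⌊1000/2⌋ × 707 = 500 × 707 mm
B3: ⌊707/2⌋ × 500 = 353 × 500 mm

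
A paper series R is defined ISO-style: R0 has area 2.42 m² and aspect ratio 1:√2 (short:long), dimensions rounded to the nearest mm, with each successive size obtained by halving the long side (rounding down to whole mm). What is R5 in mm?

231 × 327 mm

Let R0's short side be w mm. w · w√2 = 2.42 m² = 2,420,000 mm², so w ≈ 1308.1 mm and w√2 ≈ 1850.0 mm → R0 = 1308 × 1850 mm.
R1: ⌊1850/2⌋ × 1308 = 925 × 1308 mm
R2: ⌊1308/2⌋ × 925 = 654 × 925 mm
R3: ⌊925/2⌋ × 654 = 462 × 654 mm
R4: ⌊654/2⌋ × 462 = 327 × 462 mm
R5: ⌊462/2⌋ × 327 = 231 × 327 mm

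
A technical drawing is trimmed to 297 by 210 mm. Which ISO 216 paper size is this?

Aspect ratio 297/210 ≈ 1.414 — close to the ISO √2 ≈ 1.414.
In the A-series (A0 area = 1 m²): A4 = 210 × 297 mm.

A4 (210 × 297 mm)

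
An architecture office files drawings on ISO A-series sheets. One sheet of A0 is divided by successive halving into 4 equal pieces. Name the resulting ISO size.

A2

4 = 2^2, so 2 halving steps.
A0 → A1 → … → A2 after 2 steps.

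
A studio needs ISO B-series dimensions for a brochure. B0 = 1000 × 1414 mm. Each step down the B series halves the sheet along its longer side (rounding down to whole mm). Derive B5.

176 × 250 mm

B1: ⌊1414/2⌋ × 1000 = 707 × 1000 mm
B2: ⌊1000/2⌋ × 707 = 500 × 707 mm
B3: ⌊707/2⌋ × 500 = 353 × 500 mm
B4: ⌊500/2⌋ × 353 = 250 × 353 mm
B5: ⌊353/2⌋ × 250 = 176 × 250 mm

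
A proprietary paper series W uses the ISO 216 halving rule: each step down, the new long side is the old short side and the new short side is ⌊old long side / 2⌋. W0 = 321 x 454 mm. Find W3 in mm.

W1: ⌊454/2⌋ × 321 = 227 × 321 mm
W2: ⌊321/2⌋ × 227 = 160 × 227 mm
W3: ⌊227/2⌋ × 160 = 113 × 160 mm

113 × 160 mm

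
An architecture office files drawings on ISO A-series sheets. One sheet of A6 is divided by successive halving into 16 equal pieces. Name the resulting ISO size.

16 = 2^4, so 4 halving steps.
A6 → A7 → … → A10 after 4 steps.

A10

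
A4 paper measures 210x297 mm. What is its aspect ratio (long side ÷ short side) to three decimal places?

297 / 210 = 1.414
Matches √2 ≈ 1.414 — the ISO 216 defining ratio.

1.414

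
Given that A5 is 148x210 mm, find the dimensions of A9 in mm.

A6: ⌊210/2⌋ × 148 = 105 × 148 mm
A7: ⌊148/2⌋ × 105 = 74 × 105 mm
A8: ⌊105/2⌋ × 74 = 52 × 74 mm
A9: ⌊74/2⌋ × 52 = 37 × 52 mm

37 × 52 mm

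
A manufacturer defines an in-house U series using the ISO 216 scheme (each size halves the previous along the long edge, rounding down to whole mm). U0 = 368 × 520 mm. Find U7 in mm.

32 × 46 mm

U1 = 260 × 368 mm (from U0 by 1 halving).
U2: ⌊368/2⌋ × 260 = 184 × 260 mm
U3: ⌊260/2⌋ × 184 = 130 × 184 mm
U4: ⌊184/2⌋ × 130 = 92 × 130 mm
U5: ⌊130/2⌋ × 92 = 65 × 92 mm
U6: ⌊92/2⌋ × 65 = 46 × 65 mm
U7: ⌊65/2⌋ × 46 = 32 × 46 mm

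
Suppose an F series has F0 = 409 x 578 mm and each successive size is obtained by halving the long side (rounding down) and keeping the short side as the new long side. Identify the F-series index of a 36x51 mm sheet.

F0: 409 × 578 mm
F1: 289 × 409 mm
F2: 204 × 289 mm
F3: 144 × 204 mm
F4: 102 × 144 mm
F5: 72 × 102 mm
F6: 51 × 72 mm
F7: 36 × 51 mm
F8: 25 × 36 mm
→ matches F7.

F7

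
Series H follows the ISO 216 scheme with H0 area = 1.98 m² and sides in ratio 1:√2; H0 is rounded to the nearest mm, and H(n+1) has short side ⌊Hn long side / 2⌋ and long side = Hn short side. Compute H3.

418 × 591 mm

Let H0's short side be w mm. w · w√2 = 1.98 m² = 1,980,000 mm², so w ≈ 1183.2 mm and w√2 ≈ 1673.4 mm → H0 = 1183 × 1673 mm.
H1: ⌊1673/2⌋ × 1183 = 836 × 1183 mm
H2: ⌊1183/2⌋ × 836 = 591 × 836 mm
H3: ⌊836/2⌋ × 591 = 418 × 591 mm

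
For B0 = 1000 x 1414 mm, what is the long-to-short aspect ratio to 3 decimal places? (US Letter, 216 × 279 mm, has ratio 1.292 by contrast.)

1.414

1414 / 1000 = 1.414
Matches √2 ≈ 1.414 — the ISO 216 defining ratio.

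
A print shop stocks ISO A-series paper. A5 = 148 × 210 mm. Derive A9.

37 × 52 mm

A6: ⌊210/2⌋ × 148 = 105 × 148 mm
A7: ⌊148/2⌋ × 105 = 74 × 105 mm
A8: ⌊105/2⌋ × 74 = 52 × 74 mm
A9: ⌊74/2⌋ × 52 = 37 × 52 mm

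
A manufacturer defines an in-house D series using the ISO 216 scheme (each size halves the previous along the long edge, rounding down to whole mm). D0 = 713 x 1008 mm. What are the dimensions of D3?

252 × 356 mm

D1: ⌊1008/2⌋ × 713 = 504 × 713 mm
D2: ⌊713/2⌋ × 504 = 356 × 504 mm
D3: ⌊504/2⌋ × 356 = 252 × 356 mm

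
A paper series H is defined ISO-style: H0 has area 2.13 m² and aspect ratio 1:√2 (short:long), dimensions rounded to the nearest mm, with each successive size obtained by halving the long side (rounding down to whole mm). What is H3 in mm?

434 × 613 mm

Let H0's short side be w mm. w · w√2 = 2.13 m² = 2,130,000 mm², so w ≈ 1227.2 mm and w√2 ≈ 1735.6 mm → H0 = 1227 × 1736 mm.
H1: ⌊1736/2⌋ × 1227 = 868 × 1227 mm
H2: ⌊1227/2⌋ × 868 = 613 × 868 mm
H3: ⌊868/2⌋ × 613 = 434 × 613 mm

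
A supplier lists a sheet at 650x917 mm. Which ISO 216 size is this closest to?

C1 (648 × 917 mm)

Aspect ratio 917/650 ≈ 1.411 — close to the ISO √2 ≈ 1.414.
In the C-series (envelope sizes, between A and B): C1 = 648 × 917 mm.
Off by 2 mm total — nearest standard size.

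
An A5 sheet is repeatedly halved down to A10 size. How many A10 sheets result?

Each ISO step halves the sheet: 1 × A5 → 2 × A6 → 4 × A7 → 8 × A8 → …
From A5 to A10 is 5 halving steps: 2^5 = 32.

32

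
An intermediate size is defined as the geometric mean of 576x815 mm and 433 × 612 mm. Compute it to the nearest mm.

Short side: √(576 · 433) = √249408 ≈ 499.4 → 499 mm
Long side: √(815 · 612) = √498780 ≈ 706.2 → 706 mm

499 × 706 mm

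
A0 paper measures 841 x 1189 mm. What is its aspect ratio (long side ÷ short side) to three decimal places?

1.414

1189 / 841 = 1.414
Matches √2 ≈ 1.414 — the ISO 216 defining ratio.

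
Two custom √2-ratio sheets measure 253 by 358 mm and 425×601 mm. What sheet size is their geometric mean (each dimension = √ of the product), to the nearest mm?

Short side: √(253 · 425) = √107525 ≈ 327.9 → 328 mm
Long side: √(358 · 601) = √215158 ≈ 463.9 → 464 mm

328 × 464 mm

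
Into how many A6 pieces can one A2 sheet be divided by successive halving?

16

Each ISO step halves the sheet: 1 × A2 → 2 × A3 → 4 × A4 → 8 × A5 → …
From A2 to A6 is 4 halving steps: 2^4 = 16.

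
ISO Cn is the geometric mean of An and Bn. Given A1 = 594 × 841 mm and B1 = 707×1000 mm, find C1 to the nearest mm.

648 × 917 mm

Short side: √(594 · 707) = √419958 ≈ 648.0 → 648 mm
Long side: √(841 · 1000) = √841000 ≈ 917.1 → 917 mm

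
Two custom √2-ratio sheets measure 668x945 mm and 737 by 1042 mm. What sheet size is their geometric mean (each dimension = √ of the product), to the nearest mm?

Short side: √(668 · 737) = √492316 ≈ 701.7 → 702 mm
Long side: √(945 · 1042) = √984690 ≈ 992.3 → 992 mm

702 × 992 mm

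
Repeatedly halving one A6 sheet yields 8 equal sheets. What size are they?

A9

8 = 2^3, so 3 halving steps.
A6 → A7 → … → A9 after 3 steps.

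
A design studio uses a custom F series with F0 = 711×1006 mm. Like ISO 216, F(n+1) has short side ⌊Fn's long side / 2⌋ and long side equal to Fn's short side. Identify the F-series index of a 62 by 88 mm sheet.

F7

F0: 711 × 1006 mm
F1: 503 × 711 mm
F2: 355 × 503 mm
F3: 251 × 355 mm
F4: 177 × 251 mm
F5: 125 × 177 mm
F6: 88 × 125 mm
F7: 62 × 88 mm
F8: 44 × 62 mm
→ matches F7.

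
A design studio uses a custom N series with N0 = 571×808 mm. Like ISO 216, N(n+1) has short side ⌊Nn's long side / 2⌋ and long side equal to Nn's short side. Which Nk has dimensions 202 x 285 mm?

N3

N0: 571 × 808 mm
N1: 404 × 571 mm
N2: 285 × 404 mm
N3: 202 × 285 mm
N4: 142 × 202 mm
→ matches N3.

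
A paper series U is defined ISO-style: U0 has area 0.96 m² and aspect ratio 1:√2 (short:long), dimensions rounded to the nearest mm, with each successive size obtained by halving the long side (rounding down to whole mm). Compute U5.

145 × 206 mm

Let U0's short side be w mm. w · w√2 = 0.96 m² = 960,000 mm², so w ≈ 823.9 mm and w√2 ≈ 1165.2 mm → U0 = 824 × 1165 mm.
U1: ⌊1165/2⌋ × 824 = 582 × 824 mm
U2: ⌊824/2⌋ × 582 = 412 × 582 mm
U3: ⌊582/2⌋ × 412 = 291 × 412 mm
U4: ⌊412/2⌋ × 291 = 206 × 291 mm
U5: ⌊291/2⌋ × 206 = 145 × 206 mm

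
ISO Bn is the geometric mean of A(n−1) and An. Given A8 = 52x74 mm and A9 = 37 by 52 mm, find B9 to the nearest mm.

44 × 62 mm

Short side: √(52 · 37) = √1924 ≈ 43.9 → 44 mm
Long side: √(74 · 52) = √3848 ≈ 62.0 → 62 mm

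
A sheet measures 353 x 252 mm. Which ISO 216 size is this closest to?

Aspect ratio 353/252 ≈ 1.401 — close to the ISO √2 ≈ 1.414.
In the B-series (B0 = 1000 × 1414 mm): B4 = 250 × 353 mm.
Off by 2 mm total — nearest standard size.

B4 (250 × 353 mm)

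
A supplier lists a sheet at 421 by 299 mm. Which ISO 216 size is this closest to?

A3 (297 × 420 mm)

Aspect ratio 421/299 ≈ 1.408 — close to the ISO √2 ≈ 1.414.
In the A-series (A0 area = 1 m²): A3 = 297 × 420 mm.
Off by 3 mm total — nearest standard size.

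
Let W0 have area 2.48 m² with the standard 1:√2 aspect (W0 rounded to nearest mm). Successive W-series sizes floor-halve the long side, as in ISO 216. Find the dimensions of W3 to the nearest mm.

468 × 662 mm

Let W0's short side be w mm. w · w√2 = 2.48 m² = 2,480,000 mm², so w ≈ 1324.2 mm and w√2 ≈ 1872.8 mm → W0 = 1324 × 1873 mm.
W1: ⌊1873/2⌋ × 1324 = 936 × 1324 mm
W2: ⌊1324/2⌋ × 936 = 662 × 936 mm
W3: ⌊936/2⌋ × 662 = 468 × 662 mm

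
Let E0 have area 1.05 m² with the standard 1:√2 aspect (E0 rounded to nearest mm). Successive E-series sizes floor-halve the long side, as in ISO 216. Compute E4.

215 × 304 mm

Let E0's short side be w mm. w · w√2 = 1.05 m² = 1,050,000 mm², so w ≈ 861.7 mm and w√2 ≈ 1218.6 mm → E0 = 862 × 1219 mm.
E1: ⌊1219/2⌋ × 862 = 609 × 862 mm
E2: ⌊862/2⌋ × 609 = 431 × 609 mm
E3: ⌊609/2⌋ × 431 = 304 × 431 mm
E4: ⌊431/2⌋ × 304 = 215 × 304 mm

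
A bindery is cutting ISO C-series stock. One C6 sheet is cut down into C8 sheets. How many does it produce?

Each ISO step halves the sheet: 1 × C6 → 2 × C7 → 4 × C8
From C6 to C8 is 2 halving steps: 2^2 = 4.

4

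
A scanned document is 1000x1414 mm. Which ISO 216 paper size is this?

B0 (1000 × 1414 mm)

Aspect ratio 1414/1000 ≈ 1.414 — close to the ISO √2 ≈ 1.414.
In the B-series (B0 = 1000 × 1414 mm): B0 = 1000 × 1414 mm.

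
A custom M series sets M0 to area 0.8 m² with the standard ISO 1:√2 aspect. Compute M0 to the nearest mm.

752 × 1064 mm

Let the short side be w mm. Then w · w√2 = 0.8 m² = 800,000 mm².
w² = 800,000/√2, so w ≈ 752.1 mm; long side = w√2 ≈ 1063.7 mm.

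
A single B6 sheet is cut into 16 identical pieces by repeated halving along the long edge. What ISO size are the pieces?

B10

16 = 2^4, so 4 halving steps.
B6 → B7 → … → B10 after 4 steps.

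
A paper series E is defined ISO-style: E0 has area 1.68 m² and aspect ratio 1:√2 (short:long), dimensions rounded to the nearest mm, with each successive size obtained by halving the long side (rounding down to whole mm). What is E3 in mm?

385 × 545 mm

Let E0's short side be w mm. w · w√2 = 1.68 m² = 1,680,000 mm², so w ≈ 1089.9 mm and w√2 ≈ 1541.4 mm → E0 = 1090 × 1541 mm.
E1: ⌊1541/2⌋ × 1090 = 770 × 1090 mm
E2: ⌊1090/2⌋ × 770 = 545 × 770 mm
E3: ⌊770/2⌋ × 545 = 385 × 545 mm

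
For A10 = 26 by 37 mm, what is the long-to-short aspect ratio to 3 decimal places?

37 / 26 = 1.423
ISO 216 targets √2 ≈ 1.414; the +0.009 deviation is from mm rounding.

1.423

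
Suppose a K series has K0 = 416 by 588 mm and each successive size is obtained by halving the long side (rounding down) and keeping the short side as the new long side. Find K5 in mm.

73 × 104 mm

K1: ⌊588/2⌋ × 416 = 294 × 416 mm
K2: ⌊416/2⌋ × 294 = 208 × 294 mm
K3: ⌊294/2⌋ × 208 = 147 × 208 mm
K4: ⌊208/2⌋ × 147 = 104 × 147 mm
K5: ⌊147/2⌋ × 104 = 73 × 104 mm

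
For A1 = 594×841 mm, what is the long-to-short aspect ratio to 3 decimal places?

841 / 594 = 1.416
ISO 216 targets √2 ≈ 1.414; the +0.002 deviation is from mm rounding.

1.416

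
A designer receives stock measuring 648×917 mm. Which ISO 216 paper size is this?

Aspect ratio 917/648 ≈ 1.415 — close to the ISO √2 ≈ 1.414.
In the C-series (envelope sizes, between A and B): C1 = 648 × 917 mm.

C1 (648 × 917 mm)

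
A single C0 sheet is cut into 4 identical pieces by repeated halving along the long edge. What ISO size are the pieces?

C2

4 = 2^2, so 2 halving steps.
C0 → C1 → … → C2 after 2 steps.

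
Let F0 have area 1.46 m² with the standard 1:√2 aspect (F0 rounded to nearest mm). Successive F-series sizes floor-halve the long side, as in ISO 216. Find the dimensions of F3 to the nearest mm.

Let F0's short side be w mm. w · w√2 = 1.46 m² = 1,460,000 mm², so w ≈ 1016.1 mm and w√2 ≈ 1436.9 mm → F0 = 1016 × 1437 mm.
F1: ⌊1437/2⌋ × 1016 = 718 × 1016 mm
F2: ⌊1016/2⌋ × 718 = 508 × 718 mm
F3: ⌊718/2⌋ × 508 = 359 × 508 mm

359 × 508 mm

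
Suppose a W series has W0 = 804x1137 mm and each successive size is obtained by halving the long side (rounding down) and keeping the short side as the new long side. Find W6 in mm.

W1: ⌊1137/2⌋ × 804 = 568 × 804 mm
W2: ⌊804/2⌋ × 568 = 402 × 568 mm
W3: ⌊568/2⌋ × 402 = 284 × 402 mm
W4: ⌊402/2⌋ × 284 = 201 × 284 mm
W5: ⌊284/2⌋ × 201 = 142 × 201 mm
W6: ⌊201/2⌋ × 142 = 100 × 142 mm

100 × 142 mm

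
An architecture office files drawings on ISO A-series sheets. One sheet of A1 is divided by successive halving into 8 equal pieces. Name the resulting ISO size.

8 = 2^3, so 3 halving steps.
A1 → A2 → … → A4 after 3 steps.

A4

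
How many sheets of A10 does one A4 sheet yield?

64

Each ISO step halves the sheet: 1 × A4 → 2 × A5 → 4 × A6 → 8 × A7 → …
From A4 to A10 is 6 halving steps: 2^6 = 64.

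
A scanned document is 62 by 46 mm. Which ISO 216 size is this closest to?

Aspect ratio 62/46 ≈ 1.348 (ISO target is √2 ≈ 1.414).
In the B-series (B0 = 1000 × 1414 mm): B9 = 44 × 62 mm.
Off by 2 mm total — nearest standard size.

B9 (44 × 62 mm)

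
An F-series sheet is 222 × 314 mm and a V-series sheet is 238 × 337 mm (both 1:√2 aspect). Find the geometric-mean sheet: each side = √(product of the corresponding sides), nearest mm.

230 × 325 mm

Short side: √(222 · 238) = √52836 ≈ 229.9 → 230 mm
Long side: √(314 · 337) = √105818 ≈ 325.3 → 325 mm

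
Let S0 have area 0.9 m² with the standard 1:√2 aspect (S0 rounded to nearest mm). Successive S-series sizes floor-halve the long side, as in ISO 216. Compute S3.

Let S0's short side be w mm. w · w√2 = 0.9 m² = 900,000 mm², so w ≈ 797.7 mm and w√2 ≈ 1128.2 mm → S0 = 798 × 1128 mm.
S1: ⌊1128/2⌋ × 798 = 564 × 798 mm
S2: ⌊798/2⌋ × 564 = 399 × 564 mm
S3: ⌊564/2⌋ × 399 = 282 × 399 mm

282 × 399 mm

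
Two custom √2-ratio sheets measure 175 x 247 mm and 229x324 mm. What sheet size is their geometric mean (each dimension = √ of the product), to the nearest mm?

Short side: √(175 · 229) = √40075 ≈ 200.2 → 200 mm
Long side: √(247 · 324) = √80028 ≈ 282.9 → 283 mm

200 × 283 mm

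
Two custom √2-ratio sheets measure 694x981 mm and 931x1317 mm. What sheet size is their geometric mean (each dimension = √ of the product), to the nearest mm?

Short side: √(694 · 931) = √646114 ≈ 803.8 → 804 mm
Long side: √(981 · 1317) = √1291977 ≈ 1136.7 → 1137 mm

804 × 1137 mm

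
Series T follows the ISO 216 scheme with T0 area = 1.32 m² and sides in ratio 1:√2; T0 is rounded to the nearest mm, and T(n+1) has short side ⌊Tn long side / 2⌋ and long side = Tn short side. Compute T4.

241 × 341 mm

Let T0's short side be w mm. w · w√2 = 1.32 m² = 1,320,000 mm², so w ≈ 966.1 mm and w√2 ≈ 1366.3 mm → T0 = 966 × 1366 mm.
T1: ⌊1366/2⌋ × 966 = 683 × 966 mm
T2: ⌊966/2⌋ × 683 = 483 × 683 mm
T3: ⌊683/2⌋ × 483 = 341 × 483 mm
T4: ⌊483/2⌋ × 341 = 241 × 341 mm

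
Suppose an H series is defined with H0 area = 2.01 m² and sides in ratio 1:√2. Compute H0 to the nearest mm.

1192 × 1686 mm

Let the short side be w mm. Then w · w√2 = 2.01 m² = 2,010,000 mm².
w² = 2,010,000/√2, so w ≈ 1192.2 mm; long side = w√2 ≈ 1686.0 mm.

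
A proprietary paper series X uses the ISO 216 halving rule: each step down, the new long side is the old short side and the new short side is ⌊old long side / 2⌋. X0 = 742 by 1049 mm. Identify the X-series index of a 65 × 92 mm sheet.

X7

X0: 742 × 1049 mm
X1: 524 × 742 mm
X2: 371 × 524 mm
X3: 262 × 371 mm
X4: 185 × 262 mm
X5: 131 × 185 mm
X6: 92 × 131 mm
X7: 65 × 92 mm
X8: 46 × 65 mm
→ matches X7.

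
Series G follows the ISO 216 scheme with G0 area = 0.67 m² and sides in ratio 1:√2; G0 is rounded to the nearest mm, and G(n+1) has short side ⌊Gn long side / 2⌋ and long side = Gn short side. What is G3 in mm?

Let G0's short side be w mm. w · w√2 = 0.67 m² = 670,000 mm², so w ≈ 688.3 mm and w√2 ≈ 973.4 mm → G0 = 688 × 973 mm.
G1: ⌊973/2⌋ × 688 = 486 × 688 mm
G2: ⌊688/2⌋ × 486 = 344 × 486 mm
G3: ⌊486/2⌋ × 344 = 243 × 344 mm

243 × 344 mm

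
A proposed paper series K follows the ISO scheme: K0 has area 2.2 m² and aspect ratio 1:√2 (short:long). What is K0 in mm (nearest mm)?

1247 × 1764 mm

Let the short side be w mm. Then w · w√2 = 2.2 m² = 2,200,000 mm².
w² = 2,200,000/√2, so w ≈ 1247.3 mm; long side = w√2 ≈ 1763.9 mm.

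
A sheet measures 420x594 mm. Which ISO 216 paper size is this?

Aspect ratio 594/420 ≈ 1.414 — close to the ISO √2 ≈ 1.414.
In the A-series (A0 area = 1 m²): A2 = 420 × 594 mm.

A2 (420 × 594 mm)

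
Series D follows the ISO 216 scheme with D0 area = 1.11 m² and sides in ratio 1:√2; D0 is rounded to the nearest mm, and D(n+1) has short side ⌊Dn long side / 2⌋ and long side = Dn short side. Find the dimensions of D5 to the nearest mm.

Let D0's short side be w mm. w · w√2 = 1.11 m² = 1,110,000 mm², so w ≈ 885.9 mm and w√2 ≈ 1252.9 mm → D0 = 886 × 1253 mm.
D1: ⌊1253/2⌋ × 886 = 626 × 886 mm
D2: ⌊886/2⌋ × 626 = 443 × 626 mm
D3: ⌊626/2⌋ × 443 = 313 × 443 mm
D4: ⌊443/2⌋ × 313 = 221 × 313 mm
D5: ⌊313/2⌋ × 221 = 156 × 221 mm

156 × 221 mm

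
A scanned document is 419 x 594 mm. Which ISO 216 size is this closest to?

Aspect ratio 594/419 ≈ 1.418 — close to the ISO √2 ≈ 1.414.
In the A-series (A0 area = 1 m²): A2 = 420 × 594 mm.
Off by 1 mm total — nearest standard size.

A2 (420 × 594 mm)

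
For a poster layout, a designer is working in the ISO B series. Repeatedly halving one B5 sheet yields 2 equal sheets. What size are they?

2 = 2^1, so 1 halving step.
B5 → B6 → … → B6 after 1 step.

B6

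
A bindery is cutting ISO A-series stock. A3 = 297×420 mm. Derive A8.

A4: ⌊420/2⌋ × 297 = 210 × 297 mm
A5: ⌊297/2⌋ × 210 = 148 × 210 mm
A6: ⌊210/2⌋ × 148 = 105 × 148 mm
A7: ⌊148/2⌋ × 105 = 74 × 105 mm
A8: ⌊105/2⌋ × 74 = 52 × 74 mm

52 × 74 mm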